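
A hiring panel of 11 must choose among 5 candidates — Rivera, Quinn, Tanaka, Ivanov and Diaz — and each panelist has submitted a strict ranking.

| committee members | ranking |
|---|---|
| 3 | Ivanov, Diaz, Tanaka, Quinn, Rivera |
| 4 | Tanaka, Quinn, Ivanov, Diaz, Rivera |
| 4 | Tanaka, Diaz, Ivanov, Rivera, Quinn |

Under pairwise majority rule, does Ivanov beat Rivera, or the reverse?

Ballots ranking Ivanov above Rivera: 3 + 4 + 4 = 11.
Ballots ranking Rivera above Ivanov: 11 − 11 = 0.
Ivanov wins the head-to-head 11–0.

Ivanov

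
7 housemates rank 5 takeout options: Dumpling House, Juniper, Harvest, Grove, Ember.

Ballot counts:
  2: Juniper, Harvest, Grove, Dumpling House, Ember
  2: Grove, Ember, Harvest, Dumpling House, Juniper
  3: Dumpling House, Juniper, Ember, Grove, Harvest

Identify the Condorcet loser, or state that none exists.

Pairwise majorities:
Dumpling House vs Juniper: Dumpling House, 5–2.
Dumpling House vs Harvest: 3 to 4, Harvest.
Dumpling House vs Grove: 3 for Dumpling House, 4 for Grove — Grove by 4–3.
Dumpling House vs Ember: 5 to 2, Dumpling House.
Juniper vs Harvest: Juniper is ranked higher on 2+3 = 5 ballots, Harvest on 2. Juniper wins 5–2.
Juniper–Grove: Juniper 5–2.
Juniper vs Ember: Juniper is ranked higher on 2+3 = 5 ballots, Ember on 2. Juniper wins 5–2.
Harvest vs Grove: Grove, 5–2.
Harvest vs Ember: Ember, 5–2.
Grove–Ember: Grove 4–3.
Each restaurant has at least one pairwise win (Dumpling House beats Juniper; Juniper beats Harvest; Harvest beats Dumpling House; Grove beats Dumpling House; Ember beats Harvest) — no Condorcet loser.

none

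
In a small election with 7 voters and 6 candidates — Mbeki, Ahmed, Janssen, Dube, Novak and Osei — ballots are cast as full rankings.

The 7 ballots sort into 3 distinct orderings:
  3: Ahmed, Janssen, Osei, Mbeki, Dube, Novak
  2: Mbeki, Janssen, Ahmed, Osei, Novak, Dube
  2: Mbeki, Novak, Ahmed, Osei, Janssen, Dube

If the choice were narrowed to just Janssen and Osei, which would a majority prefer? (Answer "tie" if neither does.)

Janssen

Ballots ranking Janssen above Osei: 3 + 2 = 5.
Ballots ranking Osei above Janssen: 7 − 5 = 2.
Janssen wins the head-to-head 5–2.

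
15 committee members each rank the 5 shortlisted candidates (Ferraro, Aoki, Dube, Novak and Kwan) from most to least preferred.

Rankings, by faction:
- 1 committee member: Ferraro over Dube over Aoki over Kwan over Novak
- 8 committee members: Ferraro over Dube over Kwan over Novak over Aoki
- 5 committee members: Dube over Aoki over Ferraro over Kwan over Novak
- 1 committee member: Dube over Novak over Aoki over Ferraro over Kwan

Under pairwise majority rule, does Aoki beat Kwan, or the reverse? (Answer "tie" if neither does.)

Ballots ranking Aoki above Kwan: 1 + 5 + 1 = 7.
Ballots ranking Kwan above Aoki: 15 − 7 = 8.
Kwan wins the head-to-head 8–7.

Kwan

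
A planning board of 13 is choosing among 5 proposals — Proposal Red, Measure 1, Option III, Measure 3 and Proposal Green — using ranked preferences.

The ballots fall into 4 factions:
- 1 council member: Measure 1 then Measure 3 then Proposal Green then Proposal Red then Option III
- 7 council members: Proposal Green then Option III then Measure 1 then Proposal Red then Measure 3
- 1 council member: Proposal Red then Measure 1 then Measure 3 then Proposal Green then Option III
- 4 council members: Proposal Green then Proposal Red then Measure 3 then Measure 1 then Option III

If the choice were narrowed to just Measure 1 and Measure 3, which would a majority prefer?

Measure 1

Ballots ranking Measure 1 above Measure 3: 1 + 7 + 1 = 9.
Ballots ranking Measure 3 above Measure 1: 13 − 9 = 4.
Measure 1 wins the head-to-head 9–4.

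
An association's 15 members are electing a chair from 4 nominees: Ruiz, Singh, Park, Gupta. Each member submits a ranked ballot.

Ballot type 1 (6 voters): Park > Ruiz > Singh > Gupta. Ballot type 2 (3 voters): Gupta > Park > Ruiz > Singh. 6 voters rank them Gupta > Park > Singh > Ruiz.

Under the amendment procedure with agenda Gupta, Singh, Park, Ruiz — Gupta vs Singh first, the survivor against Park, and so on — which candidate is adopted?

Round 1: Gupta vs Singh — 9–6, Gupta advances.
Round 2: Gupta vs Park — 9–6, Gupta advances.
Round 3: Gupta vs Ruiz — 9–6, Gupta advances.
The agenda winner is Gupta.

Gupta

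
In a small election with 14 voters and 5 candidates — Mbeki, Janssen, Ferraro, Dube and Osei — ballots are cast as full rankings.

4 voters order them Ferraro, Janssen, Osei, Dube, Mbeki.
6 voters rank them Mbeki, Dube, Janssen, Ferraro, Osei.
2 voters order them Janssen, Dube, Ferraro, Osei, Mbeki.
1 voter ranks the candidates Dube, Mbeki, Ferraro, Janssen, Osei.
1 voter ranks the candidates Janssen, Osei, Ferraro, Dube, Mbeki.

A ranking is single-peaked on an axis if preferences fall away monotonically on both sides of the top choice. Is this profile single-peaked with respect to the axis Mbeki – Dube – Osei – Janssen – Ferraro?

no

Axis positions: Mbeki=1, Dube=2, Osei=3, Janssen=4, Ferraro=5.
Faction 1 (peak Ferraro at position 5): ranking walks positions 5-4-3-2-1, expanding outward from the peak — single-peaked.
Faction 2: ranking walks positions 1-2-4-5-3; Janssen is ranked above Osei even though Osei lies between Janssen and the peak Mbeki on the axis — preferences dip and rise again. Not single-peaked.
Faction 3: ranking walks positions 4-2-5-3-1; Dube is ranked above Osei even though Osei lies between Dube and the peak Janssen on the axis — preferences dip and rise again. Not single-peaked.
Faction 4: ranking walks positions 2-1-5-4-3; Ferraro is ranked above Osei even though Osei lies between Ferraro and the peak Dube on the axis — preferences dip and rise again. Not single-peaked.
Faction 5 (peak Janssen at position 4): ranking walks positions 4-3-5-2-1, expanding outward from the peak — single-peaked.
Faction 2 violates single-peakedness, so the profile is not single-peaked on this axis.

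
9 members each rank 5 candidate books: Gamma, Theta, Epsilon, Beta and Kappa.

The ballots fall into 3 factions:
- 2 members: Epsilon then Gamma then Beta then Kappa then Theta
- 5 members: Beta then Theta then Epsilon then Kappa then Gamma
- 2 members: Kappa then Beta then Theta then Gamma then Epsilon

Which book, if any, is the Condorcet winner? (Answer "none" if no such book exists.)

Head-to-head results (9 members):
Gamma–Theta: Theta 7–2.
Gamma vs Epsilon: Epsilon wins 7–2.
Gamma–Beta: Beta 7–2.
Gamma vs Kappa: Kappa, 7–2.
Theta–Epsilon: Theta 7–2.
Theta–Beta: Beta 9–0.
Theta vs Kappa: Theta, 5–4.
Epsilon–Beta: Beta 7–2.
Epsilon vs Kappa: Epsilon wins 7–2.
Beta vs Kappa: Beta wins 7–2.
Beta beats each of Gamma, Theta, Epsilon, Kappa — Beta is the Condorcet winner.

Beta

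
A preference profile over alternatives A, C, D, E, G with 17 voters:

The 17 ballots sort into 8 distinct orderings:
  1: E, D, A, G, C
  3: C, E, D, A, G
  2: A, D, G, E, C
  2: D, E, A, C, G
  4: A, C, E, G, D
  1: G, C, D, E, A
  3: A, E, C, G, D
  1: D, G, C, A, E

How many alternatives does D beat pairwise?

D against each rival (17 voters):
D vs A: D is ranked higher on 1+3+2+1+1 = 8 ballots, A on 9. A wins 9–8.
D vs C: 1+2+2+1 = 6 for D, 11 for C — C by 11–6.
D vs E: 6 to 11, E.
D vs G: D, 9–8.
D beats G; loses to A, C, E — 1 pairwise win.

1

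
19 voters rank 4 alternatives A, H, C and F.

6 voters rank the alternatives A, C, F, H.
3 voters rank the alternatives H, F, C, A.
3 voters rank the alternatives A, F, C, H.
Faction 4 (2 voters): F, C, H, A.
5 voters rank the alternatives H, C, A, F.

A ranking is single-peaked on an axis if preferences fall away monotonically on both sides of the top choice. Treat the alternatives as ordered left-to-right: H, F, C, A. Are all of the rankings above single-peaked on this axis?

Axis positions: H=1, F=2, C=3, A=4.
Faction 1 (peak A at position 4): ranking walks positions 4-3-2-1, expanding outward from the peak — single-peaked.
Faction 2 (peak H at position 1): ranking walks positions 1-2-3-4, expanding outward from the peak — single-peaked.
Faction 3: ranking walks positions 4-2-3-1; F is ranked above C even though C lies between F and the peak A on the axis — preferences dip and rise again. Not single-peaked.
Faction 4 (peak F at position 2): ranking walks positions 2-3-1-4, expanding outward from the peak — single-peaked.
Faction 5: ranking walks positions 1-3-4-2; C is ranked above F even though F lies between C and the peak H on the axis — preferences dip and rise again. Not single-peaked.
Faction 3 violates single-peakedness, so the profile is not single-peaked on this axis.

no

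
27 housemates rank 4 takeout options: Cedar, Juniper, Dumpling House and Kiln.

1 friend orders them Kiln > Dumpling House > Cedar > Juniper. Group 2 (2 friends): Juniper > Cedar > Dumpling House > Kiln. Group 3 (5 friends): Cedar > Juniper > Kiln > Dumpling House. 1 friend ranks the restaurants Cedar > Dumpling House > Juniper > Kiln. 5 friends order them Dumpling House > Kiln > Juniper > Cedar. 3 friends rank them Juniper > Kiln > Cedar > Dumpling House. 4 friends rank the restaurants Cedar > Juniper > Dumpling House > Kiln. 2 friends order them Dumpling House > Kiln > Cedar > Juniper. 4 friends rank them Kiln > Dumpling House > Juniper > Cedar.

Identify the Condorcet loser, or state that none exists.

none

Pairwise majorities:
Cedar–Juniper: Juniper 14–13.
Cedar vs Dumpling House: 2+5+1+3+4 = 15 for Cedar, 12 for Dumpling House — Cedar by 15–12.
Cedar vs Kiln: Cedar preferred on 2+5+1+4 = 12 ballots; Kiln wins 15–12.
Juniper vs Dumpling House: Juniper preferred on 2+5+3+4 = 14 ballots; Juniper wins 14–13.
Juniper–Kiln: Juniper 15–12.
Dumpling House vs Kiln: Dumpling House is ranked higher on 2+1+5+4+2 = 14 ballots, Kiln on 13. Dumpling House wins 14–13.
Every restaurant wins at least one matchup (Cedar beats Dumpling House; Juniper beats Cedar; Dumpling House beats Kiln; Kiln beats Cedar), so there is no Condorcet loser.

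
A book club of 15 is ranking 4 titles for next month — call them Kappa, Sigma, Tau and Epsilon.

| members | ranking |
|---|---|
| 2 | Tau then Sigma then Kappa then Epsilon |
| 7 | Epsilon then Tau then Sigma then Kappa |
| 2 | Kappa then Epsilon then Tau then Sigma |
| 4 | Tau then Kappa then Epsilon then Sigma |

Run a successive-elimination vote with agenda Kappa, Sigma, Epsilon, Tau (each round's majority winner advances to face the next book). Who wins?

Epsilon

Round 1: Kappa vs Sigma — 6–9, Sigma advances.
Round 2: Sigma vs Epsilon — 2–13, Epsilon advances.
Round 3: Epsilon vs Tau — 9–6, Epsilon advances.
Epsilon survives the agenda.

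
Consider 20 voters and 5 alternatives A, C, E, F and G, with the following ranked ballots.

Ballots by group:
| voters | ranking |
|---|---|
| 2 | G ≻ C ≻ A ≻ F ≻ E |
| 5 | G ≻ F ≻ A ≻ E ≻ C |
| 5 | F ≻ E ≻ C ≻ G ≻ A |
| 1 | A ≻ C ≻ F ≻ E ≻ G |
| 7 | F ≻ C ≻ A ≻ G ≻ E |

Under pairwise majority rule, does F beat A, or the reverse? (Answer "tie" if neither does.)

Ballots ranking F above A: 5 + 5 + 7 = 17.
Ballots ranking A above F: 20 − 17 = 3.
F wins the head-to-head 17–3.

F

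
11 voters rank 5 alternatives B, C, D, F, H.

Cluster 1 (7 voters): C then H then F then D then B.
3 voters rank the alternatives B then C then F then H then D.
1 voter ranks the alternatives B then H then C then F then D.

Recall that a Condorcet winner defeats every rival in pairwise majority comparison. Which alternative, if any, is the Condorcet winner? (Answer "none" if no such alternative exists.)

C

Pairwise majorities:
B vs C: B preferred on 3+1 = 4 ballots; C wins 7–4.
B vs D: 4 to 7, D.
B vs F: 3+1 = 4 for B, 7 for F — F by 7–4.
B vs H: 3+1 = 4 for B, 7 for H — H by 7–4.
C vs D: 11 to 0, C.
C vs F: 11 to 0, C.
C vs H: 10 to 1, C.
D vs F: 0 to 11, F.
D vs H: 0 to 11, H.
F vs H: F is ranked higher on 3 ballots, H on 8. H wins 8–3.
Only C has no losses; C is the Condorcet winner.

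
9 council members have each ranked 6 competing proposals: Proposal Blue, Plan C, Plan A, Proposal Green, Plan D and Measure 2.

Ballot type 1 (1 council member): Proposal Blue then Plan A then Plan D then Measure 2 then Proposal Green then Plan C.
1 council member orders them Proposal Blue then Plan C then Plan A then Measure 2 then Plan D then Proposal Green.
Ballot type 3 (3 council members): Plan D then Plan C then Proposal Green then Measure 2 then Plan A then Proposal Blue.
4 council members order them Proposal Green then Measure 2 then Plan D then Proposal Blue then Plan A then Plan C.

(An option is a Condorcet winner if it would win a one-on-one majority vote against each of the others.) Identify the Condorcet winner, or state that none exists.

Head-to-head results (9 council members):
Proposal Blue vs Plan C: Proposal Blue preferred on 1+1+4 = 6 ballots; Proposal Blue wins 6–3.
Proposal Blue vs Plan A: Proposal Blue, 6–3.
Proposal Blue vs Proposal Green: Proposal Green wins 7–2.
Proposal Blue vs Plan D: 1+1 = 2 for Proposal Blue, 7 for Plan D — Plan D by 7–2.
Proposal Blue–Measure 2: Measure 2 7–2.
Plan C vs Plan A: 1+3 = 4 for Plan C, 5 for Plan A — Plan A by 5–4.
Plan C vs Proposal Green: 1+3 = 4 for Plan C, 5 for Proposal Green — Proposal Green by 5–4.
Plan C vs Plan D: Plan C is ranked higher on 1 ballot, Plan D on 8. Plan D wins 8–1.
Plan C vs Measure 2: 1+3 = 4 for Plan C, 5 for Measure 2 — Measure 2 by 5–4.
Plan A vs Proposal Green: Proposal Green wins 7–2.
Plan A vs Plan D: Plan D, 7–2.
Plan A–Measure 2: Measure 2 7–2.
Proposal Green–Plan D: Plan D 5–4.
Proposal Green vs Measure 2: Proposal Green is ranked higher on 3+4 = 7 ballots, Measure 2 on 2. Proposal Green wins 7–2.
Plan D vs Measure 2: Measure 2 wins 5–4.
No option is unbeaten: Proposal Blue loses to Proposal Green; Plan C loses to Proposal Blue; Plan A loses to Proposal Blue; Proposal Green loses to Plan D; Plan D loses to Measure 2; Measure 2 loses to Proposal Green. In particular Proposal Green beats Measure 2 beats Plan D beats Proposal Green is a majority cycle — no Condorcet winner exists.

none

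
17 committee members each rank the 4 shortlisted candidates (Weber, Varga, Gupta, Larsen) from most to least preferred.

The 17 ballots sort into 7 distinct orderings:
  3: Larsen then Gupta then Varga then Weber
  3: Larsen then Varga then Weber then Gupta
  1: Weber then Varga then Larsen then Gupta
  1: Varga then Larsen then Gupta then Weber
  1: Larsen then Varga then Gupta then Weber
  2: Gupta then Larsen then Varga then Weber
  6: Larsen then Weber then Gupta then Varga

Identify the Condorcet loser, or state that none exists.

Pairwise majorities:
Weber vs Varga: Varga, 10–7.
Weber vs Gupta: 10 to 7, Weber.
Weber vs Larsen: Larsen wins 16–1.
Varga vs Gupta: Gupta wins 11–6.
Varga–Larsen: Larsen 15–2.
Gupta vs Larsen: Larsen, 15–2.
No candidate is winless: Weber beats Gupta; Varga beats Weber; Gupta beats Varga; Larsen beats Weber. There is no Condorcet loser.

none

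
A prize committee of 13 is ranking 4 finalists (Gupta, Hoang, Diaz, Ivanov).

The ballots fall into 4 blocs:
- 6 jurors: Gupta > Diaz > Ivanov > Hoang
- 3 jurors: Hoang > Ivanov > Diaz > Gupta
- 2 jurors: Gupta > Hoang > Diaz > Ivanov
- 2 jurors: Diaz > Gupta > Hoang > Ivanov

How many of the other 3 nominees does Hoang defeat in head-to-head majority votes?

Hoang against each rival (13 jurors):
Hoang vs Gupta: Hoang is ranked higher on 3 ballots, Gupta on 10. Gupta wins 10–3.
Hoang vs Diaz: 3+2 = 5 for Hoang, 8 for Diaz — Diaz by 8–5.
Hoang–Ivanov: Hoang 7–6.
Hoang beats Ivanov; loses to Gupta, Diaz — 1 pairwise win.

1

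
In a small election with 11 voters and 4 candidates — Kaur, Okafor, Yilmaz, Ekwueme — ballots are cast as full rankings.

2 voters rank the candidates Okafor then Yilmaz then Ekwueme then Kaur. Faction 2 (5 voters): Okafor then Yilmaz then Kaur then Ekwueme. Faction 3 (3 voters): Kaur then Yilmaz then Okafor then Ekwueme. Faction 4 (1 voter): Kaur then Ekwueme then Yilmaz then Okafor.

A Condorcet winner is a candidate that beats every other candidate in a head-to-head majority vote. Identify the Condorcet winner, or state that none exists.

Okafor

Head-to-head results (11 voters):
Kaur vs Okafor: Kaur preferred on 3+1 = 4 ballots; Okafor wins 7–4.
Kaur vs Yilmaz: 4 to 7, Yilmaz.
Kaur vs Ekwueme: 5+3+1 = 9 for Kaur, 2 for Ekwueme — Kaur by 9–2.
Okafor vs Yilmaz: Okafor preferred on 2+5 = 7 ballots; Okafor wins 7–4.
Okafor vs Ekwueme: Okafor is ranked higher on 2+5+3 = 10 ballots, Ekwueme on 1. Okafor wins 10–1.
Yilmaz vs Ekwueme: Yilmaz preferred on 2+5+3 = 10 ballots; Yilmaz wins 10–1.
Okafor wins every pairwise contest, so Okafor is the Condorcet winner.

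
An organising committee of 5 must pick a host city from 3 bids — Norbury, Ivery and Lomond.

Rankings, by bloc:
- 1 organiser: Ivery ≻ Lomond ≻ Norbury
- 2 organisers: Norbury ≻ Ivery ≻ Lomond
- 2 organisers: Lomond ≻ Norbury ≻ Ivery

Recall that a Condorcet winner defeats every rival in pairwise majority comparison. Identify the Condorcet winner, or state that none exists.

none

Pairwise majorities:
Norbury vs Ivery: Norbury preferred on 2+2 = 4 ballots; Norbury wins 4–1.
Norbury vs Lomond: Norbury preferred on 2 ballots; Lomond wins 3–2.
Ivery vs Lomond: Ivery wins 3–2.
Every city loses at least once (Norbury loses to Lomond; Ivery loses to Norbury; Lomond loses to Ivery). The majority relation contains the cycle Norbury → Ivery → Lomond → Norbury, so there is no Condorcet winner.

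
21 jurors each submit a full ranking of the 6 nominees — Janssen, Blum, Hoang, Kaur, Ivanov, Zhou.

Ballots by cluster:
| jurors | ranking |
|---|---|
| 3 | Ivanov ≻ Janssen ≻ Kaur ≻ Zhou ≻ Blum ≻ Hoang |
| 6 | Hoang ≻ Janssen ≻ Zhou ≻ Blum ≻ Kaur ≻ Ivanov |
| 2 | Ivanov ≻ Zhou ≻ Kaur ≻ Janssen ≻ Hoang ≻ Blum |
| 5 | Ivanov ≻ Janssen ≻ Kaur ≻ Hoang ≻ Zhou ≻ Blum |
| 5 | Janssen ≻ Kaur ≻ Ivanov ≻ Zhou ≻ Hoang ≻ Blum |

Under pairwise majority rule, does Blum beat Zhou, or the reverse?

Zhou

No ballot ranks Blum above Zhou: 0.
Ballots ranking Zhou above Blum: 21 − 0 = 21.
Zhou wins the head-to-head 21–0.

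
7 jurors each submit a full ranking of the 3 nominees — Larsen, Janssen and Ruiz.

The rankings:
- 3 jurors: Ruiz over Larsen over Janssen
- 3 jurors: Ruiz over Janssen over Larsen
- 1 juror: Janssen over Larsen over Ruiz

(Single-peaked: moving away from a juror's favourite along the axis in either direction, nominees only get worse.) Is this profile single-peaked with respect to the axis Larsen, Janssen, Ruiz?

Axis positions: Larsen=1, Janssen=2, Ruiz=3.
Bloc 1: ranking walks positions 3-1-2; Larsen is ranked above Janssen even though Janssen lies between Larsen and the peak Ruiz on the axis — preferences dip and rise again. Not single-peaked.
Bloc 2 (peak Ruiz at position 3): ranking walks positions 3-2-1, expanding outward from the peak — single-peaked.
Bloc 3 (peak Janssen at position 2): ranking walks positions 2-1-3, expanding outward from the peak — single-peaked.
Bloc 1 violates single-peakedness, so the profile is not single-peaked on this axis.

no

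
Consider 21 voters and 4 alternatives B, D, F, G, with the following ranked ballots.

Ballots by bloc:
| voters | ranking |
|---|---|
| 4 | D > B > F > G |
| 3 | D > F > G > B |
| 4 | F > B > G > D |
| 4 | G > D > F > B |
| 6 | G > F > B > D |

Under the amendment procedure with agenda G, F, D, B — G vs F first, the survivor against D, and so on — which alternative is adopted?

Round 1: G vs F — 10–11, F advances.
Round 2: F vs D — 10–11, D advances.
Round 3: D vs B — 11–10, D advances.
D survives the agenda.

D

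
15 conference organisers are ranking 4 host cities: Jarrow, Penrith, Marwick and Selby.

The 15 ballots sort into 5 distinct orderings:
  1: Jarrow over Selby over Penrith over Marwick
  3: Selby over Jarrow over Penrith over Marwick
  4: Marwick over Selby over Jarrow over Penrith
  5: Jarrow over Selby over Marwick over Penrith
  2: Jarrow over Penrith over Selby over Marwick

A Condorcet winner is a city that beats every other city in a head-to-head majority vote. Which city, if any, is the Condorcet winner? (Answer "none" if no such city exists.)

Head-to-head results (15 organisers):
Jarrow vs Penrith: Jarrow is ranked higher on 1+3+4+5+2 = 15 ballots, Penrith on 0. Jarrow wins 15–0.
Jarrow vs Marwick: 1+3+5+2 = 11 for Jarrow, 4 for Marwick — Jarrow by 11–4.
Jarrow vs Selby: Jarrow is ranked higher on 1+5+2 = 8 ballots, Selby on 7. Jarrow wins 8–7.
Penrith vs Marwick: Penrith is ranked higher on 1+3+2 = 6 ballots, Marwick on 9. Marwick wins 9–6.
Penrith vs Selby: 2 to 13, Selby.
Marwick vs Selby: 4 for Marwick, 11 for Selby — Selby by 11–4.
Jarrow wins every pairwise contest, so Jarrow is the Condorcet winner.

Jarrow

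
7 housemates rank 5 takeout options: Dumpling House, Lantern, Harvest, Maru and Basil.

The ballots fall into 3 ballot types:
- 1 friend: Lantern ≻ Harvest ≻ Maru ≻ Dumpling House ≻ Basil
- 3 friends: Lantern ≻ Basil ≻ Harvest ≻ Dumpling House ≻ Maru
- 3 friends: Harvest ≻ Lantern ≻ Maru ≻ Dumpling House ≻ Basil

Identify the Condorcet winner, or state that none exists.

Check each pair by majority over 7 ballots:
Dumpling House vs Lantern: Lantern, 7–0.
Dumpling House vs Harvest: Harvest wins 7–0.
Dumpling House vs Maru: Maru wins 4–3.
Dumpling House vs Basil: Dumpling House wins 4–3.
Lantern vs Harvest: Lantern, 4–3.
Lantern vs Maru: Lantern wins 7–0.
Lantern vs Basil: Lantern wins 7–0.
Harvest–Maru: Harvest 7–0.
Harvest vs Basil: Harvest, 4–3.
Maru vs Basil: Maru, 4–3.
Only Lantern has no losses; Lantern is the Condorcet winner.

Lantern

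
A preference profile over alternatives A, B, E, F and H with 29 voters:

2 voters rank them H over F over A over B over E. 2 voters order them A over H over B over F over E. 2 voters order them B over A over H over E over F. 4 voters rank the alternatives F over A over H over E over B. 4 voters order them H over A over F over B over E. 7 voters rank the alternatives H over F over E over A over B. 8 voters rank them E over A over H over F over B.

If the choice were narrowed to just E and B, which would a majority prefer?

Ballots ranking E above B: 4 + 7 + 8 = 19.
Ballots ranking B above E: 29 − 19 = 10.
E wins the head-to-head 19–10.

E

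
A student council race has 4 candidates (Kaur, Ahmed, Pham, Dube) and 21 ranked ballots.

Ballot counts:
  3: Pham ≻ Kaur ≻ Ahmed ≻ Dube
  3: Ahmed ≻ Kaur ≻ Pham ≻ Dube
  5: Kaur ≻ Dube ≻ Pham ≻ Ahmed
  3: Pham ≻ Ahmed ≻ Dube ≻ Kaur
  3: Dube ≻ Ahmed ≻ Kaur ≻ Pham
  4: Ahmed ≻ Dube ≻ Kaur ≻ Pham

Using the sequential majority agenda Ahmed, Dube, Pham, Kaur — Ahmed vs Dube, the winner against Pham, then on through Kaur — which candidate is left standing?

Round 1: Ahmed vs Dube — 13–8, Ahmed advances.
Round 2: Ahmed vs Pham — 10–11, Pham advances.
Round 3: Pham vs Kaur — 6–15, Kaur advances.
Kaur survives the agenda.

Kaur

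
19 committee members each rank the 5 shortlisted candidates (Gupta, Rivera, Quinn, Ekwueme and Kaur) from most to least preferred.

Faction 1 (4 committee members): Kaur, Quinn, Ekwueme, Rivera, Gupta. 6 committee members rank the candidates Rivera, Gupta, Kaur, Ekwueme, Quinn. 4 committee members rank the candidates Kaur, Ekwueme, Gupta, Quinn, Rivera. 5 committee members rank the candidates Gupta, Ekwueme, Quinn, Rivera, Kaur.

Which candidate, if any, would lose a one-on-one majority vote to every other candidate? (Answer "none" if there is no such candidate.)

Head-to-head results (19 committee members):
Gupta–Rivera: Rivera 10–9.
Gupta vs Quinn: Gupta, 15–4.
Gupta vs Ekwueme: Gupta preferred on 6+5 = 11 ballots; Gupta wins 11–8.
Gupta vs Kaur: Gupta preferred on 6+5 = 11 ballots; Gupta wins 11–8.
Rivera vs Quinn: Rivera preferred on 6 ballots; Quinn wins 13–6.
Rivera vs Ekwueme: 6 to 13, Ekwueme.
Rivera vs Kaur: Rivera preferred on 6+5 = 11 ballots; Rivera wins 11–8.
Quinn–Ekwueme: Ekwueme 15–4.
Quinn vs Kaur: Kaur, 14–5.
Ekwueme vs Kaur: Kaur wins 14–5.
No candidate is winless: Gupta beats Quinn; Rivera beats Gupta; Quinn beats Rivera; Ekwueme beats Rivera; Kaur beats Quinn. There is no Condorcet loser.

none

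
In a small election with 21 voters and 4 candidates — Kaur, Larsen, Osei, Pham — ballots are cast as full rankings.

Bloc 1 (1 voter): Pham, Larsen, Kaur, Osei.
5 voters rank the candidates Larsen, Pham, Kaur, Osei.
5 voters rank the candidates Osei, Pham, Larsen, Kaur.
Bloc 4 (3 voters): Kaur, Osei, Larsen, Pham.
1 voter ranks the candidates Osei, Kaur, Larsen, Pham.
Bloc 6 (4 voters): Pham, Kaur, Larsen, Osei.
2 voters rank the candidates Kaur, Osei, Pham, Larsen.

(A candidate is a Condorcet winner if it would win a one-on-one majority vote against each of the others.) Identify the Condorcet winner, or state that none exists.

Pairwise majorities:
Kaur vs Larsen: Larsen wins 11–10.
Kaur–Osei: Kaur 15–6.
Kaur vs Pham: Pham wins 15–6.
Larsen–Osei: Osei 11–10.
Larsen vs Pham: Pham wins 12–9.
Osei vs Pham: Osei wins 11–10.
No candidate is unbeaten: Kaur loses to Larsen; Larsen loses to Osei; Osei loses to Kaur; Pham loses to Osei. In particular Kaur > Osei > Larsen > Kaur is a majority cycle — no Condorcet winner exists.

none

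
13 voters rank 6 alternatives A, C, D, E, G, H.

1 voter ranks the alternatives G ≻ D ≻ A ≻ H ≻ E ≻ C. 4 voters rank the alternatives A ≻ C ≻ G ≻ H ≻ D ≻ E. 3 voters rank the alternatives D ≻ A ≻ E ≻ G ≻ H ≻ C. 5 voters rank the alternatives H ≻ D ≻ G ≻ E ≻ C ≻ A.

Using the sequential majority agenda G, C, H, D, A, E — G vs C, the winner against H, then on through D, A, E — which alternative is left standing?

D

Round 1: G vs C — 9–4, G advances.
Round 2: G vs H — 8–5, G advances.
Round 3: G vs D — 5–8, D advances.
Round 4: D vs A — 9–4, D advances.
Round 5: D vs E — 13–0, D advances.
The agenda winner is D.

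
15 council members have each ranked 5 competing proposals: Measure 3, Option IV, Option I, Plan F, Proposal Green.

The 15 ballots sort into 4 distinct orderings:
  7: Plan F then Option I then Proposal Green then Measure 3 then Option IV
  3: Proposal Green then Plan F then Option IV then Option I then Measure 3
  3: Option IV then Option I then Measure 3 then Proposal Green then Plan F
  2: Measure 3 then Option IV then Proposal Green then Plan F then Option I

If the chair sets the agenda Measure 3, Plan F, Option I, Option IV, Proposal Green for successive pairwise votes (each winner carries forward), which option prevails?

Proposal Green

Round 1: Measure 3 vs Plan F — 5–10, Plan F advances.
Round 2: Plan F vs Option I — 12–3, Plan F advances.
Round 3: Plan F vs Option IV — 10–5, Plan F advances.
Round 4: Plan F vs Proposal Green — 7–8, Proposal Green advances.
The agenda winner is Proposal Green.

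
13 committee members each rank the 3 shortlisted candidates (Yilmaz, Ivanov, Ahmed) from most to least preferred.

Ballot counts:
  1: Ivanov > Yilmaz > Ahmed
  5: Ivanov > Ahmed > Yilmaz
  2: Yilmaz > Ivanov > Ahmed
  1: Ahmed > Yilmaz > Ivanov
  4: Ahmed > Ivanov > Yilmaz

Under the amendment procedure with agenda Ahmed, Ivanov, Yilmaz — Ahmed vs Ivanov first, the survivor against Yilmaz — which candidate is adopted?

Round 1: Ahmed vs Ivanov — 5–8, Ivanov advances.
Round 2: Ivanov vs Yilmaz — 10–3, Ivanov advances.
Ivanov survives the agenda.

Ivanov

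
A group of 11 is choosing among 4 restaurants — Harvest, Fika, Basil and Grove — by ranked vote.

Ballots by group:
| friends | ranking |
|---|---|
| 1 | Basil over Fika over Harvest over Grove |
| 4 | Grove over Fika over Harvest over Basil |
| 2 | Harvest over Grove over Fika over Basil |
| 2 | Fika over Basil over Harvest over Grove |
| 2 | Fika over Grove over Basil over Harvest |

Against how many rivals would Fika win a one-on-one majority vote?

Fika against each rival (11 friends):
Fika vs Harvest: Fika preferred on 1+4+2+2 = 9 ballots; Fika wins 9–2.
Fika vs Basil: Fika, 10–1.
Fika vs Grove: Fika is ranked higher on 1+2+2 = 5 ballots, Grove on 6. Grove wins 6–5.
Fika beats Harvest, Basil; loses to Grove — 2 pairwise wins.

2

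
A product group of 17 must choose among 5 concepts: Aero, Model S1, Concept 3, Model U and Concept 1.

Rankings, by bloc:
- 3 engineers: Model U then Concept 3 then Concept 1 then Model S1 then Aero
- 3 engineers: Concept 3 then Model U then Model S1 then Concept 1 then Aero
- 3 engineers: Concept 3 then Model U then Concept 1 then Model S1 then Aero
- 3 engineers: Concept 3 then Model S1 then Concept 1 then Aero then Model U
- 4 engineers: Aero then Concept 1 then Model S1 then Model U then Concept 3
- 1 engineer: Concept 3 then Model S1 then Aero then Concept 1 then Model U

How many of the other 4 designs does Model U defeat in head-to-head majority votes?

3

Model U against each rival (17 engineers):
Model U vs Aero: 9 to 8, Model U.
Model U–Model S1: Model U 9–8.
Model U vs Concept 3: Model U preferred on 3+4 = 7 ballots; Concept 3 wins 10–7.
Model U vs Concept 1: 9 to 8, Model U.
Model U beats Aero, Model S1, Concept 1; loses to Concept 3 — 3 pairwise wins.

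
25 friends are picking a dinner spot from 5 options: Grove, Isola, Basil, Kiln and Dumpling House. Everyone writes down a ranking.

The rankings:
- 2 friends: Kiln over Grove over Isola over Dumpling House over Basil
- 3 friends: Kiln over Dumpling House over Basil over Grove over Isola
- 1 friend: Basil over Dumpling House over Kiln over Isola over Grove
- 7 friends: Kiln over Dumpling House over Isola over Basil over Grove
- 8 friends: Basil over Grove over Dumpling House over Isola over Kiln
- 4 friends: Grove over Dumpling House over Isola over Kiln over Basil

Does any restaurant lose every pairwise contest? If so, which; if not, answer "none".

Head-to-head results (25 friends):
Grove vs Isola: 2+3+8+4 = 17 for Grove, 8 for Isola — Grove by 17–8.
Grove vs Basil: Basil, 19–6.
Grove vs Kiln: Grove is ranked higher on 8+4 = 12 ballots, Kiln on 13. Kiln wins 13–12.
Grove vs Dumpling House: Grove wins 14–11.
Isola vs Basil: Isola preferred on 2+7+4 = 13 ballots; Isola wins 13–12.
Isola vs Kiln: Kiln, 13–12.
Isola vs Dumpling House: Isola preferred on 2 ballots; Dumpling House wins 23–2.
Basil vs Kiln: Basil is ranked higher on 1+8 = 9 ballots, Kiln on 16. Kiln wins 16–9.
Basil vs Dumpling House: 9 to 16, Dumpling House.
Kiln vs Dumpling House: 2+3+7 = 12 for Kiln, 13 for Dumpling House — Dumpling House by 13–12.
No restaurant is winless: Grove beats Isola; Isola beats Basil; Basil beats Grove; Kiln beats Grove; Dumpling House beats Isola. There is no Condorcet loser.

none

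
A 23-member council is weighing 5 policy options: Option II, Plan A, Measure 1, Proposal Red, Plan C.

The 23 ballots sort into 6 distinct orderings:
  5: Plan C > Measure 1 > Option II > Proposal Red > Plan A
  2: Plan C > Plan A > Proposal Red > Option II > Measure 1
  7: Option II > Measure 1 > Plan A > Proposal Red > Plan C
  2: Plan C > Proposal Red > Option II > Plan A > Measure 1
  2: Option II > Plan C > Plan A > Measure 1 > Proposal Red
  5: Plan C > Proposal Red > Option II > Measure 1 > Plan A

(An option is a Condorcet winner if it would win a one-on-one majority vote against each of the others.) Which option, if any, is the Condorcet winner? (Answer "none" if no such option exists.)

Plan C

Check each pair by majority over 23 ballots:
Option II vs Plan A: Option II is ranked higher on 5+7+2+2+5 = 21 ballots, Plan A on 2. Option II wins 21–2.
Option II vs Measure 1: 18 to 5, Option II.
Option II vs Proposal Red: Option II preferred on 5+7+2 = 14 ballots; Option II wins 14–9.
Option II vs Plan C: 7+2 = 9 for Option II, 14 for Plan C — Plan C by 14–9.
Plan A vs Measure 1: Plan A preferred on 2+2+2 = 6 ballots; Measure 1 wins 17–6.
Plan A vs Proposal Red: 11 to 12, Proposal Red.
Plan A vs Plan C: 7 for Plan A, 16 for Plan C — Plan C by 16–7.
Measure 1 vs Proposal Red: 14 to 9, Measure 1.
Measure 1 vs Plan C: Measure 1 preferred on 7 ballots; Plan C wins 16–7.
Proposal Red vs Plan C: Proposal Red preferred on 7 ballots; Plan C wins 16–7.
Plan C beats each of Option II, Plan A, Measure 1, Proposal Red — Plan C is the Condorcet winner.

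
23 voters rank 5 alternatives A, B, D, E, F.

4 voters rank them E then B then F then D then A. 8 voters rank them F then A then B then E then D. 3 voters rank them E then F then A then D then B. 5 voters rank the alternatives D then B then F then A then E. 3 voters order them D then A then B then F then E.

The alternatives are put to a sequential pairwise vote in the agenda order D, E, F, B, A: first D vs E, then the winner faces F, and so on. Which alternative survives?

A

Round 1: D vs E — 8–15, E advances.
Round 2: E vs F — 7–16, F advances.
Round 3: F vs B — 11–12, B advances.
Round 4: B vs A — 9–14, A advances.
The agenda winner is A.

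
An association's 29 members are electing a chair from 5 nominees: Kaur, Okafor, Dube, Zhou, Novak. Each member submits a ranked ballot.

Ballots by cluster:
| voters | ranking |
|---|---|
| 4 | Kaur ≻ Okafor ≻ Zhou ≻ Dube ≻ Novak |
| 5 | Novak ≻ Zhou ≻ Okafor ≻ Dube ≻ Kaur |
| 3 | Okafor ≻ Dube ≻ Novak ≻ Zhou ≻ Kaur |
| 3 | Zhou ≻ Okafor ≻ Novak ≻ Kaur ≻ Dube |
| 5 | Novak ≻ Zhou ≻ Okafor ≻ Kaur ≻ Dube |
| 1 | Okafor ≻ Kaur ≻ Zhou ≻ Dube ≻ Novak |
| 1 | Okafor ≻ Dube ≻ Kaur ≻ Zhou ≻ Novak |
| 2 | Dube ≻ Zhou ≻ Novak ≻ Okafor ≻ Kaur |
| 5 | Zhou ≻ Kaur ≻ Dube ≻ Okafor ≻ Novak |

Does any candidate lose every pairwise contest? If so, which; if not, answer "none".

none

Head-to-head results (29 voters):
Kaur vs Okafor: 4+5 = 9 for Kaur, 20 for Okafor — Okafor by 20–9.
Kaur vs Dube: Kaur wins 18–11.
Kaur–Zhou: Zhou 23–6.
Kaur vs Novak: Kaur preferred on 4+1+1+5 = 11 ballots; Novak wins 18–11.
Okafor vs Dube: 22 for Okafor, 7 for Dube — Okafor by 22–7.
Okafor vs Zhou: Zhou, 20–9.
Okafor vs Novak: 17 to 12, Okafor.
Dube vs Zhou: 3+1+2 = 6 for Dube, 23 for Zhou — Zhou by 23–6.
Dube vs Novak: Dube, 16–13.
Zhou vs Novak: 4+3+1+1+2+5 = 16 for Zhou, 13 for Novak — Zhou by 16–13.
Each candidate has at least one pairwise win (Kaur beats Dube; Okafor beats Kaur; Dube beats Novak; Zhou beats Kaur; Novak beats Kaur) — no Condorcet loser.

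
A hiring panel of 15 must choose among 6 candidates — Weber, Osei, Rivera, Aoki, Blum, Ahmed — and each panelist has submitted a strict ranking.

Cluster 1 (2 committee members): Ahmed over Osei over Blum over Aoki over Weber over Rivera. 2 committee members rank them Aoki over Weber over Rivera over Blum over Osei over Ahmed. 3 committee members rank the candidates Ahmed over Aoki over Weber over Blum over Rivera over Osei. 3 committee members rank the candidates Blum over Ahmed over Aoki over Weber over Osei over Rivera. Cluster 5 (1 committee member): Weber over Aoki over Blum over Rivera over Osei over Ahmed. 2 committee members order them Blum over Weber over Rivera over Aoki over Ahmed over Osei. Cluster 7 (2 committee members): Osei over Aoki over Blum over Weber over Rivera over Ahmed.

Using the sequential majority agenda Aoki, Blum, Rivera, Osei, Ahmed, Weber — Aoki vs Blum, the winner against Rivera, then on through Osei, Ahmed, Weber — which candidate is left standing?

Ahmed

Round 1: Aoki vs Blum — 8–7, Aoki advances.
Round 2: Aoki vs Rivera — 13–2, Aoki advances.
Round 3: Aoki vs Osei — 11–4, Aoki advances.
Round 4: Aoki vs Ahmed — 7–8, Ahmed advances.
Round 5: Ahmed vs Weber — 8–7, Ahmed advances.
The agenda winner is Ahmed.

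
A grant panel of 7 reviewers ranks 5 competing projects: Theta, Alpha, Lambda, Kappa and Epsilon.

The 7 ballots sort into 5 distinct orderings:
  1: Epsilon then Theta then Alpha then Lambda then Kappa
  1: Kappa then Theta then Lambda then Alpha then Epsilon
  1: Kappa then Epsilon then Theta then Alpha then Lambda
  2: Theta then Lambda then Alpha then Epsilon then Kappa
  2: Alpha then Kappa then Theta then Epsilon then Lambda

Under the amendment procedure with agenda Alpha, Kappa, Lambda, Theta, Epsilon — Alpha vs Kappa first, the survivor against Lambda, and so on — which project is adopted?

Round 1: Alpha vs Kappa — 5–2, Alpha advances.
Round 2: Alpha vs Lambda — 4–3, Alpha advances.
Round 3: Alpha vs Theta — 2–5, Theta advances.
Round 4: Theta vs Epsilon — 5–2, Theta advances.
The agenda winner is Theta.

Theta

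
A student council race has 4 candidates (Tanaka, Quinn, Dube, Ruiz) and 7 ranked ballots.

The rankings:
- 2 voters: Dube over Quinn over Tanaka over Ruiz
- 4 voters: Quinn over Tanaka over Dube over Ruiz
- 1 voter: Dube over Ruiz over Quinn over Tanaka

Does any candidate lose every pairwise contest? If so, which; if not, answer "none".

Ruiz

Pairwise majorities:
Tanaka vs Quinn: 0 for Tanaka, 7 for Quinn — Quinn by 7–0.
Tanaka vs Dube: Tanaka is ranked higher on 4 ballots, Dube on 3. Tanaka wins 4–3.
Tanaka–Ruiz: Tanaka 6–1.
Quinn vs Dube: Quinn wins 4–3.
Quinn vs Ruiz: 2+4 = 6 for Quinn, 1 for Ruiz — Quinn by 6–1.
Dube vs Ruiz: 2+4+1 = 7 for Dube, 0 for Ruiz — Dube by 7–0.
Ruiz loses to every other candidate — it is the Condorcet loser.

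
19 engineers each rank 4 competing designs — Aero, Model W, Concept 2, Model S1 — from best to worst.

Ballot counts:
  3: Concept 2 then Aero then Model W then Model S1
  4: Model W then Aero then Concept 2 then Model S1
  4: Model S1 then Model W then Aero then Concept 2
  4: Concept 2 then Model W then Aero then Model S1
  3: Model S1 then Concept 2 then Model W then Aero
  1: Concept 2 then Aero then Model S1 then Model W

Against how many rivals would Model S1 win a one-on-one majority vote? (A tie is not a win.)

Model S1 against each rival (19 engineers):
Model S1 vs Aero: Model S1 preferred on 4+3 = 7 ballots; Aero wins 12–7.
Model S1 vs Model W: 8 to 11, Model W.
Model S1 vs Concept 2: Concept 2, 12–7.
Model S1 beats no one; loses to Aero, Model W, Concept 2 — 0 pairwise wins.

0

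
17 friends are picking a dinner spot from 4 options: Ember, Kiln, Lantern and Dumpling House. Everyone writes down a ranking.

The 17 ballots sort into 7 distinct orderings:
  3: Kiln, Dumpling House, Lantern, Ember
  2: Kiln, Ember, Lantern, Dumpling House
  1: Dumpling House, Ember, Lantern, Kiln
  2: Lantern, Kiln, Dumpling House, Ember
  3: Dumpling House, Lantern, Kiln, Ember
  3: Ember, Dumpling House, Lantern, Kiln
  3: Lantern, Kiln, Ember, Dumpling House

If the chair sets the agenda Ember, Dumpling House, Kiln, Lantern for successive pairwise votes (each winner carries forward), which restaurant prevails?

Lantern

Round 1: Ember vs Dumpling House — 8–9, Dumpling House advances.
Round 2: Dumpling House vs Kiln — 7–10, Kiln advances.
Round 3: Kiln vs Lantern — 5–12, Lantern advances.
The agenda winner is Lantern.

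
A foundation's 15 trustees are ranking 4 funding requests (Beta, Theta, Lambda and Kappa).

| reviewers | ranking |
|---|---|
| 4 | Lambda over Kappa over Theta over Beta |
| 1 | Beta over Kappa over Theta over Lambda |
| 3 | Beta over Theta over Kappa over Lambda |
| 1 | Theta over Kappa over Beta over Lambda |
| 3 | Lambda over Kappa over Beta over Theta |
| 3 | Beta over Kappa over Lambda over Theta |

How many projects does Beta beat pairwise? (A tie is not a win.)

Beta against each rival (15 reviewers):
Beta–Theta: Beta 10–5.
Beta–Lambda: Beta 8–7.
Beta vs Kappa: Kappa, 8–7.
Beta beats Theta, Lambda; loses to Kappa — 2 pairwise wins.

2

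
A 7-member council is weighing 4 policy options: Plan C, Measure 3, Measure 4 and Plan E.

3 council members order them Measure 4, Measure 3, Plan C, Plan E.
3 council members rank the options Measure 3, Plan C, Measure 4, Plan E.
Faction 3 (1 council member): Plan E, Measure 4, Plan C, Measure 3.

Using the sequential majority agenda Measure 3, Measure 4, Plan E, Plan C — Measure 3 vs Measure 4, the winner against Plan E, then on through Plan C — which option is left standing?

Round 1: Measure 3 vs Measure 4 — 3–4, Measure 4 advances.
Round 2: Measure 4 vs Plan E — 6–1, Measure 4 advances.
Round 3: Measure 4 vs Plan C — 4–3, Measure 4 advances.
The agenda winner is Measure 4.

Measure 4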